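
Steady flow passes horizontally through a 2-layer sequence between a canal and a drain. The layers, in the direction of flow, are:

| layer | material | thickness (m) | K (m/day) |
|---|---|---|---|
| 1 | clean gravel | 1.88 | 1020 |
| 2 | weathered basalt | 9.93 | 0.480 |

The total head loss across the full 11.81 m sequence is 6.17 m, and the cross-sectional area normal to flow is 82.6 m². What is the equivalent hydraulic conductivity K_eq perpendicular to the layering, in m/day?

0.571

Flow is perpendicular to layering, so the layers act in series and the equivalent K is the thickness-weighted harmonic mean.
Total thickness L = 1.88 + 9.93 = 11.81 m.
Σ(b_i/K_i) = 1.88/1020 + 9.93/0.480 = 20.69 d.
K_eq = L / Σ(b_i/K_i) = 11.81 / 20.69 = 0.5708 m/day.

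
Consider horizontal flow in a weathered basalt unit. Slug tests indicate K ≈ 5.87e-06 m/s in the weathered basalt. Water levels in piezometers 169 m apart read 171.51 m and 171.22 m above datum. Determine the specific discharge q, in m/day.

Convert K: 5.87e-06 m/s × 86400 = 0.5072 m/day.
Hydraulic gradient i = (171.51 − 171.22) / 169 = 0.29 / 169 = 0.001716.
Specific discharge q = K · i = 0.5072 × 0.001716 = 0.0008703 m/day.

0.000870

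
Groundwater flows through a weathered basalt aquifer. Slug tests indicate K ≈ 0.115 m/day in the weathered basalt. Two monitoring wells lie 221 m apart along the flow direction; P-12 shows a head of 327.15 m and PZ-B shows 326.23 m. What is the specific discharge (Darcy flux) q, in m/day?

Hydraulic gradient i = (327.15 − 326.23) / 221 = 0.92 / 221 = 0.004163.
Specific discharge q = K · i = 0.1150 × 0.004163 = 0.0004787 m/day.

0.000479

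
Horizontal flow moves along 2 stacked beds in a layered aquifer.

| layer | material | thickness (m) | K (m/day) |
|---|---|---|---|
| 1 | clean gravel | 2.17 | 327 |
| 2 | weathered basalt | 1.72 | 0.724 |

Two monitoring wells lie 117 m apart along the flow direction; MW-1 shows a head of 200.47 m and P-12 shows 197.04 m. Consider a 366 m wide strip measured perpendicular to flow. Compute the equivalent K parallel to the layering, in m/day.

183

Flow is parallel to layering, so each bed carries its own Darcy discharge and the transmissivities add.
Σ(K_i·b_i) = 327×2.17 + 0.724×1.72 = 710.8 m²/day.
Total thickness b = 3.890 m, so K_eq = Σ(K_i·b_i)/b = 182.7 m/day.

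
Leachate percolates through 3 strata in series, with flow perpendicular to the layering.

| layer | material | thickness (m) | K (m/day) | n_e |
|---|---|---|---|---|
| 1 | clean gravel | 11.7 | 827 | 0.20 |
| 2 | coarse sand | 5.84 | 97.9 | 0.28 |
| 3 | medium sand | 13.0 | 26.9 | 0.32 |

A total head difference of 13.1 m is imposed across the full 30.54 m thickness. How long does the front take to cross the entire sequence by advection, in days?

0.346

With flow normal to the layers, continuity requires the same specific discharge q through every layer.
Σ(b_i/K_i) = 11.7/827 + 5.84/97.9 + 13.0/26.9 = 0.5571 d.
q = Δh / Σ(b_i/K_i) = 13.1 / 0.5571 = 23.52 m/day.
In each layer the seepage velocity is v_i = q/n_i, so the layer transit time is t_i = b_i·n_i / q:
  layer 1 (clean gravel): t_1 = 11.7 × 0.20 / 23.52 = 0.09951 d
  layer 2 (coarse sand): t_2 = 5.84 × 0.28 / 23.52 = 0.06954 d
  layer 3 (medium sand): t_3 = 13.0 × 0.32 / 23.52 = 0.1769 d
Total t = Σ t_i = 0.3459 days.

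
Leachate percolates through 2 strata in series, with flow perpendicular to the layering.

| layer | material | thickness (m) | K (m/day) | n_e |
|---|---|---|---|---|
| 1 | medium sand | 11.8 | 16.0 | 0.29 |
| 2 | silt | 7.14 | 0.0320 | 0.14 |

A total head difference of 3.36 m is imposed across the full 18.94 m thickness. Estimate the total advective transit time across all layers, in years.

0.807

With flow normal to the layers, continuity requires the same specific discharge q through every layer.
Σ(b_i/K_i) = 11.8/16.0 + 7.14/0.0320 = 223.9 d.
q = Δh / Σ(b_i/K_i) = 3.36 / 223.9 = 0.01501 m/day.
In each layer the seepage velocity is v_i = q/n_i, so the layer transit time is t_i = b_i·n_i / q:
  layer 1 (medium sand): t_1 = 11.8 × 0.29 / 0.01501 = 228.0 d
  layer 2 (silt): t_2 = 7.14 × 0.14 / 0.01501 = 66.60 d
Total t = Σ t_i = 294.6 days = 0.8066 years.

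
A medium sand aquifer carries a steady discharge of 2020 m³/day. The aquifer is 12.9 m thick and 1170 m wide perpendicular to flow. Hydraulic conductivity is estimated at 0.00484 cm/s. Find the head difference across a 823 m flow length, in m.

26.3

Convert K: 0.00484 cm/s × 864 = 4.182 m/day.
Cross-sectional area A = 1170 × 12.9 = 15093 m².
From Q = K·A·i, i = Q / (K·A) = 2020 / (4.182 × 15093) = 0.03200.
Head loss Δh = i · L = 0.03200 × 823 = 26.34 m.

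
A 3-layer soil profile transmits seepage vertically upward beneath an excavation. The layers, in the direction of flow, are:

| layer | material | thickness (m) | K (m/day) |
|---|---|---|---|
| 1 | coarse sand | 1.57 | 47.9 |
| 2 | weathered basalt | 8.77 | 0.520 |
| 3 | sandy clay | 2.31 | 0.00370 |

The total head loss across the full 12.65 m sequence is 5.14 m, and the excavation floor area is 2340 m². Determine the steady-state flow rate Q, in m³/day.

18.8

Flow is perpendicular to layering, so the layers act in series and the equivalent K is the thickness-weighted harmonic mean.
Total thickness L = 1.57 + 8.77 + 2.31 = 12.65 m.
Σ(b_i/K_i) = 1.57/47.9 + 8.77/0.520 + 2.31/0.00370 = 641.2 d.
K_eq = L / Σ(b_i/K_i) = 12.65 / 641.2 = 0.01973 m/day.
Q = K_eq · A · (Δh/L) = 0.01973 × 2340 × (5.14/12.65) = 18.76 m³/day.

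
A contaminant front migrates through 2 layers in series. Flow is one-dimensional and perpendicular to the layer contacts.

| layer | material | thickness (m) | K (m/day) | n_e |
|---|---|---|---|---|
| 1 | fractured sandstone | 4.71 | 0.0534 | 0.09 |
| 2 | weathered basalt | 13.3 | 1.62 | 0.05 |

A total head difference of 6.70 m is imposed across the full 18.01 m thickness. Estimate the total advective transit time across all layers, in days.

15.7

With flow normal to the layers, continuity requires the same specific discharge q through every layer.
Σ(b_i/K_i) = 4.71/0.0534 + 13.3/1.62 = 96.41 d.
q = Δh / Σ(b_i/K_i) = 6.70 / 96.41 = 0.06949 m/day.
In each layer the seepage velocity is v_i = q/n_i, so the layer transit time is t_i = b_i·n_i / q:
  layer 1 (fractured sandstone): t_1 = 4.71 × 0.09 / 0.06949 = 6.100 d
  layer 2 (weathered basalt): t_2 = 13.3 × 0.05 / 0.06949 = 9.569 d
Total t = Σ t_i = 15.67 days.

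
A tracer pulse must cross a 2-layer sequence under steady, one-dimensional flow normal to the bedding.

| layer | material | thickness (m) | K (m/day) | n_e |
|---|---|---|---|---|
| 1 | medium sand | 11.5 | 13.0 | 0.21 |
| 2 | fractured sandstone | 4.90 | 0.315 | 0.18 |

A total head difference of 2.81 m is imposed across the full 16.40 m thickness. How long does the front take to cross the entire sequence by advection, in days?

With flow normal to the layers, continuity requires the same specific discharge q through every layer.
Σ(b_i/K_i) = 11.5/13.0 + 4.90/0.315 = 16.44 d.
q = Δh / Σ(b_i/K_i) = 2.81 / 16.44 = 0.1709 m/day.
In each layer the seepage velocity is v_i = q/n_i, so the layer transit time is t_i = b_i·n_i / q:
  layer 1 (medium sand): t_1 = 11.5 × 0.21 / 0.1709 = 14.13 d
  layer 2 (fractured sandstone): t_2 = 4.90 × 0.18 / 0.1709 = 5.160 d
Total t = Σ t_i = 19.29 days.

19.3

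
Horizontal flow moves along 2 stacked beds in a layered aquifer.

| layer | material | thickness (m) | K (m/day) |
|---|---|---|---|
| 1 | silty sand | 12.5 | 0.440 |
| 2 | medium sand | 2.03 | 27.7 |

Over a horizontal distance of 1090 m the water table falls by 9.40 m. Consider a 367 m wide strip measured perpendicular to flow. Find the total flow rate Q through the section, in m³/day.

Flow is parallel to layering, so each bed carries its own Darcy discharge and the transmissivities add.
Σ(K_i·b_i) = 0.440×12.5 + 27.7×2.03 = 61.73 m²/day.
Hydraulic gradient i = Δh / L = 9.40 / 1090 = 0.008624.
Q = Σ(K_i·b_i) · W · i = 61.73 × 367 × 0.008624 = 195.4 m³/day.

195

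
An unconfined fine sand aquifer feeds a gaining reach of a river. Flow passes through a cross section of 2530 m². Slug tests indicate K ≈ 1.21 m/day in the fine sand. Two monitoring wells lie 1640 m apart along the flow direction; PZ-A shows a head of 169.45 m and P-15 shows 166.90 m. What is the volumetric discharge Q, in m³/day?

4.76

Hydraulic gradient i = (169.45 − 166.90) / 1640 = 2.55 / 1640 = 0.001555.
Darcy's law: Q = K · A · i = 1.210 × 2530 × 0.001555 = 4.760 m³/day.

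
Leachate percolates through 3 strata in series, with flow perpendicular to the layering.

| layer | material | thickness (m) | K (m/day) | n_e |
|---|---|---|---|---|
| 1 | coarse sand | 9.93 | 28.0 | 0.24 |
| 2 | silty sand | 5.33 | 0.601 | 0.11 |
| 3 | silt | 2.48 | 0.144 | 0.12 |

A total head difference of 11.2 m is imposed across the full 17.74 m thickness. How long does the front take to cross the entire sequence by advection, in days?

With flow normal to the layers, continuity requires the same specific discharge q through every layer.
Σ(b_i/K_i) = 9.93/28.0 + 5.33/0.601 + 2.48/0.144 = 26.45 d.
q = Δh / Σ(b_i/K_i) = 11.2 / 26.45 = 0.4235 m/day.
In each layer the seepage velocity is v_i = q/n_i, so the layer transit time is t_i = b_i·n_i / q:
  layer 1 (coarse sand): t_1 = 9.93 × 0.24 / 0.4235 = 5.627 d
  layer 2 (silty sand): t_2 = 5.33 × 0.11 / 0.4235 = 1.384 d
  layer 3 (silt): t_3 = 2.48 × 0.12 / 0.4235 = 0.7027 d
Total t = Σ t_i = 7.714 days.

7.71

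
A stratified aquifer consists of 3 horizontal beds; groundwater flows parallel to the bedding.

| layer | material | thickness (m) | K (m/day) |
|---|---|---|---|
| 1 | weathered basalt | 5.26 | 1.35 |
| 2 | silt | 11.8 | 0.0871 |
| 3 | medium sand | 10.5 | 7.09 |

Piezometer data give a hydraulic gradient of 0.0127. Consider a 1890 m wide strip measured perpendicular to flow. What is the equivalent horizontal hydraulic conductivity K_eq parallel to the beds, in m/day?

3.00

Flow is parallel to layering, so each bed carries its own Darcy discharge and the transmissivities add.
Σ(K_i·b_i) = 1.35×5.26 + 0.0871×11.8 + 7.09×10.5 = 82.57 m²/day.
Total thickness b = 27.56 m, so K_eq = Σ(K_i·b_i)/b = 2.996 m/day.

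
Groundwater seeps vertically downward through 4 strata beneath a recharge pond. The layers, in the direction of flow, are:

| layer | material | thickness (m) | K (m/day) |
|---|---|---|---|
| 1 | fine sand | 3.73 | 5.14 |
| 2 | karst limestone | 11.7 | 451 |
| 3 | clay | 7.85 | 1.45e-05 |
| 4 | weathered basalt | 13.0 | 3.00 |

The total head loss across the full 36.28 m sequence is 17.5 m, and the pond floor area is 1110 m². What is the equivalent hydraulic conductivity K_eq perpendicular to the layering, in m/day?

Flow is perpendicular to layering, so the layers act in series and the equivalent K is the thickness-weighted harmonic mean.
Total thickness L = 3.73 + 11.7 + 7.85 + 13.0 = 36.28 m.
Σ(b_i/K_i) = 3.73/5.14 + 11.7/451 + 7.85/1.45e-05 + 13.0/3.00 = 5.414e+05 d.
K_eq = L / Σ(b_i/K_i) = 36.28 / 5.414e+05 = 6.701e-05 m/day.

6.70e-05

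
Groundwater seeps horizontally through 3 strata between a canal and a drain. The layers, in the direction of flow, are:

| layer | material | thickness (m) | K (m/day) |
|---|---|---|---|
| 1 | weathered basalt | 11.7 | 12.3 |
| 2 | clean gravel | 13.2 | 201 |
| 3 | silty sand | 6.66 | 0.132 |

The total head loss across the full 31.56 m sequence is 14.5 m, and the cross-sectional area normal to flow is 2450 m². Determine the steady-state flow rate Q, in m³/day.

690

Flow is perpendicular to layering, so the layers act in series and the equivalent K is the thickness-weighted harmonic mean.
Total thickness L = 11.7 + 13.2 + 6.66 = 31.56 m.
Σ(b_i/K_i) = 11.7/12.3 + 13.2/201 + 6.66/0.132 = 51.47 d.
K_eq = L / Σ(b_i/K_i) = 31.56 / 51.47 = 0.6132 m/day.
Q = K_eq · A · (Δh/L) = 0.6132 × 2450 × (14.5/31.56) = 690.2 m³/day.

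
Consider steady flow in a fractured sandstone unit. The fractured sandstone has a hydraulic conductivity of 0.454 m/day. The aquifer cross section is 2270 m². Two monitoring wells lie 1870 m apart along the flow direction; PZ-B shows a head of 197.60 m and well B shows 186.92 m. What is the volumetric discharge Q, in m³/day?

5.89

Hydraulic gradient i = (197.60 − 186.92) / 1870 = 10.68 / 1870 = 0.005711.
Darcy's law: Q = K · A · i = 0.4540 × 2270 × 0.005711 = 5.886 m³/day.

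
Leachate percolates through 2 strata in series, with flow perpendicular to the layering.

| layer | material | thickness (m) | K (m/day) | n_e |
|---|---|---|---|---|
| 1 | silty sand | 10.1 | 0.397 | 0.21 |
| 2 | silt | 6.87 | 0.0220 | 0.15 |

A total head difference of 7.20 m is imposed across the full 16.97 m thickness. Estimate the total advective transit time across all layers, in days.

With flow normal to the layers, continuity requires the same specific discharge q through every layer.
Σ(b_i/K_i) = 10.1/0.397 + 6.87/0.0220 = 337.7 d.
q = Δh / Σ(b_i/K_i) = 7.20 / 337.7 = 0.02132 m/day.
In each layer the seepage velocity is v_i = q/n_i, so the layer transit time is t_i = b_i·n_i / q:
  layer 1 (silty sand): t_1 = 10.1 × 0.21 / 0.02132 = 99.48 d
  layer 2 (silt): t_2 = 6.87 × 0.15 / 0.02132 = 48.34 d
Total t = Σ t_i = 147.8 days.

148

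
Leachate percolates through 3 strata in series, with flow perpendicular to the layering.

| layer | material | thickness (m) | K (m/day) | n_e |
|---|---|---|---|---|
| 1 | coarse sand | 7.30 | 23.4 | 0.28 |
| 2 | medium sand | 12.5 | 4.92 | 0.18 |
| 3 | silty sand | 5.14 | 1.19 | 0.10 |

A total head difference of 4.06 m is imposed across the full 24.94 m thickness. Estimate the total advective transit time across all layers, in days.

With flow normal to the layers, continuity requires the same specific discharge q through every layer.
Σ(b_i/K_i) = 7.30/23.4 + 12.5/4.92 + 5.14/1.19 = 7.172 d.
q = Δh / Σ(b_i/K_i) = 4.06 / 7.172 = 0.5661 m/day.
In each layer the seepage velocity is v_i = q/n_i, so the layer transit time is t_i = b_i·n_i / q:
  layer 1 (coarse sand): t_1 = 7.30 × 0.28 / 0.5661 = 3.611 d
  layer 2 (medium sand): t_2 = 12.5 × 0.18 / 0.5661 = 3.975 d
  layer 3 (silty sand): t_3 = 5.14 × 0.10 / 0.5661 = 0.9080 d
Total t = Σ t_i = 8.493 days.

8.49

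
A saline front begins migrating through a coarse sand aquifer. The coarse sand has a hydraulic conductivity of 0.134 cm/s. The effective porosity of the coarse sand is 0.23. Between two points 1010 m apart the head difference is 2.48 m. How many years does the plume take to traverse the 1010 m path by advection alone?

2.24

Convert K: 0.134 cm/s × 864 = 115.8 m/day.
Hydraulic gradient i = Δh / L = 2.48 / 1010 = 0.002455.
Darcy flux q = K · i = 115.8 × 0.002455 = 0.2843 m/day.
Seepage velocity v = q / n_e = 0.2843 / 0.23 = 1.236 m/day.
Travel time t = L / v = 1010 / 1.236 = 817.1 days = 2.237 years.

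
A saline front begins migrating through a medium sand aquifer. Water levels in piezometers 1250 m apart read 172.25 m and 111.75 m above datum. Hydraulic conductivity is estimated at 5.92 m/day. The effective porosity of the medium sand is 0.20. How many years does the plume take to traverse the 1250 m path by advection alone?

2.39

Hydraulic gradient i = (172.25 − 111.75) / 1250 = 60.5 / 1250 = 0.04840.
Darcy flux q = K · i = 5.920 × 0.04840 = 0.2865 m/day.
Seepage velocity v = q / n_e = 0.2865 / 0.20 = 1.433 m/day.
Travel time t = L / v = 1250 / 1.433 = 872.5 days = 2.389 years.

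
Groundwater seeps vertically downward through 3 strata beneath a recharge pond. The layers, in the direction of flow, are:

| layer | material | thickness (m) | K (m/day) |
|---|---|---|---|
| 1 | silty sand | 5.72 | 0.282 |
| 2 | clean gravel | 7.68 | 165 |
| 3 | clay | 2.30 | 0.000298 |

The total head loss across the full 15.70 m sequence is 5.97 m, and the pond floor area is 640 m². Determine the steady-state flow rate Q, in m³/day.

0.494

Flow is perpendicular to layering, so the layers act in series and the equivalent K is the thickness-weighted harmonic mean.
Total thickness L = 5.72 + 7.68 + 2.30 = 15.70 m.
Σ(b_i/K_i) = 5.72/0.282 + 7.68/165 + 2.30/0.000298 = 7738 d.
K_eq = L / Σ(b_i/K_i) = 15.70 / 7738 = 0.002029 m/day.
Q = K_eq · A · (Δh/L) = 0.002029 × 640 × (5.97/15.70) = 0.4937 m³/day.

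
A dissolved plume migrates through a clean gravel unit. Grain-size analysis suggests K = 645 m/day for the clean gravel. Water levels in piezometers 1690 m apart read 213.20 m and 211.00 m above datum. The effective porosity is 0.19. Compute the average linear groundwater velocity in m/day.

4.42

Hydraulic gradient i = (213.20 − 211.00) / 1690 = 2.2 / 1690 = 0.001302.
Darcy flux q = K · i = 645.0 × 0.001302 = 0.8396 m/day.
Seepage velocity v = q / n_e = 0.8396 / 0.19 = 4.419 m/day.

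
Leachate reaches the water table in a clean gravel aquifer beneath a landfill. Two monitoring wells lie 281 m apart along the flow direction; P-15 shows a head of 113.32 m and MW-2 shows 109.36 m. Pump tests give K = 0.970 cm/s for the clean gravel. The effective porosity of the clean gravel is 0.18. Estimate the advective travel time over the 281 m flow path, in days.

4.28

Convert K: 0.970 cm/s × 864 = 838.1 m/day.
Hydraulic gradient i = (113.32 − 109.36) / 281 = 3.96 / 281 = 0.01409.
Darcy flux q = K · i = 838.1 × 0.01409 = 11.81 m/day.
Seepage velocity v = q / n_e = 11.81 / 0.18 = 65.61 m/day.
Travel time t = L / v = 281 / 65.61 = 4.283 days.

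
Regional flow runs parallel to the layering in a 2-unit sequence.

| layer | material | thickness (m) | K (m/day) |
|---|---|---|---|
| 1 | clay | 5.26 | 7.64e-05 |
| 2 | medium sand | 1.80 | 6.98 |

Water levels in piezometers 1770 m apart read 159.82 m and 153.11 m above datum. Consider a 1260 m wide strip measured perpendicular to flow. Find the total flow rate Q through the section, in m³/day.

60.0

Flow is parallel to layering, so each bed carries its own Darcy discharge and the transmissivities add.
Σ(K_i·b_i) = 7.64e-05×5.26 + 6.98×1.80 = 12.56 m²/day.
Hydraulic gradient i = (159.82 − 153.11) / 1770 = 6.71 / 1770 = 0.003791.
Q = Σ(K_i·b_i) · W · i = 12.56 × 1260 × 0.003791 = 60.02 m³/day.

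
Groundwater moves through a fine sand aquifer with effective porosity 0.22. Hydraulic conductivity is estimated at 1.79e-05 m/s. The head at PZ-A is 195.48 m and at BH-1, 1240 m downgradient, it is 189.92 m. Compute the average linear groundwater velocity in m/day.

Convert K: 1.79e-05 m/s × 86400 = 1.547 m/day.
Hydraulic gradient i = (195.48 − 189.92) / 1240 = 5.56 / 1240 = 0.004484.
Darcy flux q = K · i = 1.547 × 0.004484 = 0.006935 m/day.
Seepage velocity v = q / n_e = 0.006935 / 0.22 = 0.03152 m/day.

0.0315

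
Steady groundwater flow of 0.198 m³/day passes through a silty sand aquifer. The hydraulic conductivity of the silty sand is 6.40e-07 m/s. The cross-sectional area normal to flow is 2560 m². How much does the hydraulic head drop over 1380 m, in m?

Convert K: 6.40e-07 m/s × 86400 = 0.05530 m/day.
From Q = K·A·i, i = Q / (K·A) = 0.198 / (0.05530 × 2560) = 0.001399.
Head loss Δh = i · L = 0.001399 × 1380 = 1.930 m.

1.93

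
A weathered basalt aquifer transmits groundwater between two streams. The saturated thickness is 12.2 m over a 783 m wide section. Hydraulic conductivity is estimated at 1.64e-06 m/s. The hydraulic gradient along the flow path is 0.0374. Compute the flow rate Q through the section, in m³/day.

Convert K: 1.64e-06 m/s × 86400 = 0.1417 m/day.
Cross-sectional area A = 783 × 12.2 = 9553 m².
Hydraulic gradient i = 0.0374.
Darcy's law: Q = K · A · i = 0.1417 × 9553 × 0.03740 = 50.62 m³/day.

50.6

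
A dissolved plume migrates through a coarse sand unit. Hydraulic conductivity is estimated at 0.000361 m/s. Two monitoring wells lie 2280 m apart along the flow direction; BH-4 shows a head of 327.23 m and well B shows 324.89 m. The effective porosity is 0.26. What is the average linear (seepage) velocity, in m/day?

0.123

Convert K: 0.000361 m/s × 86400 = 31.19 m/day.
Hydraulic gradient i = (327.23 − 324.89) / 2280 = 2.34 / 2280 = 0.001026.
Darcy flux q = K · i = 31.19 × 0.001026 = 0.03201 m/day.
Seepage velocity v = q / n_e = 0.03201 / 0.26 = 0.1231 m/day.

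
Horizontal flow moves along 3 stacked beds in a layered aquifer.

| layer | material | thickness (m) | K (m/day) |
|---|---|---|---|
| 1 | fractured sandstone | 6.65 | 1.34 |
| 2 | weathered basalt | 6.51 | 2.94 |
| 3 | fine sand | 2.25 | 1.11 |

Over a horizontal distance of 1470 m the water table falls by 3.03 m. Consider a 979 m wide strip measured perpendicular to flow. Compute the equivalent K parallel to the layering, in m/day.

Flow is parallel to layering, so each bed carries its own Darcy discharge and the transmissivities add.
Σ(K_i·b_i) = 1.34×6.65 + 2.94×6.51 + 1.11×2.25 = 30.55 m²/day.
Total thickness b = 15.41 m, so K_eq = Σ(K_i·b_i)/b = 1.982 m/day.

1.98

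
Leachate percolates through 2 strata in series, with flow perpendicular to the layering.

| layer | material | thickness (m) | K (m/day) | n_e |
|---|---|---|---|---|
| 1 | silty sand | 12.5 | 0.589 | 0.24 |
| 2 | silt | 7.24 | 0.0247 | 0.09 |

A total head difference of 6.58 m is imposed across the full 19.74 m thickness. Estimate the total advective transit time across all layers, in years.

With flow normal to the layers, continuity requires the same specific discharge q through every layer.
Σ(b_i/K_i) = 12.5/0.589 + 7.24/0.0247 = 314.3 d.
q = Δh / Σ(b_i/K_i) = 6.58 / 314.3 = 0.02093 m/day.
In each layer the seepage velocity is v_i = q/n_i, so the layer transit time is t_i = b_i·n_i / q:
  layer 1 (silty sand): t_1 = 12.5 × 0.24 / 0.02093 = 143.3 d
  layer 2 (silt): t_2 = 7.24 × 0.09 / 0.02093 = 31.13 d
Total t = Σ t_i = 174.4 days = 0.4776 years.

0.478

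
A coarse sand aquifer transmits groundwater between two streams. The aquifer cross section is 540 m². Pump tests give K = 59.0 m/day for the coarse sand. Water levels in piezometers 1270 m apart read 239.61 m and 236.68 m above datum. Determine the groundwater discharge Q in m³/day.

Hydraulic gradient i = (239.61 − 236.68) / 1270 = 2.93 / 1270 = 0.002307.
Darcy's law: Q = K · A · i = 59.00 × 540.0 × 0.002307 = 73.50 m³/day.

73.5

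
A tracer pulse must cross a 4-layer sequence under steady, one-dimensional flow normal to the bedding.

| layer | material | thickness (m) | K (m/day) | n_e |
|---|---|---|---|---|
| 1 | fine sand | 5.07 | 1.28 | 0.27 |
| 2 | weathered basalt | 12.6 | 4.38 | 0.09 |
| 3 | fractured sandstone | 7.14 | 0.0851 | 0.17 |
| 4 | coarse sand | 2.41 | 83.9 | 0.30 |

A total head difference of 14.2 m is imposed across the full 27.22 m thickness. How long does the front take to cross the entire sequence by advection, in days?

With flow normal to the layers, continuity requires the same specific discharge q through every layer.
Σ(b_i/K_i) = 5.07/1.28 + 12.6/4.38 + 7.14/0.0851 + 2.41/83.9 = 90.77 d.
q = Δh / Σ(b_i/K_i) = 14.2 / 90.77 = 0.1564 m/day.
In each layer the seepage velocity is v_i = q/n_i, so the layer transit time is t_i = b_i·n_i / q:
  layer 1 (fine sand): t_1 = 5.07 × 0.27 / 0.1564 = 8.750 d
  layer 2 (weathered basalt): t_2 = 12.6 × 0.09 / 0.1564 = 7.249 d
  layer 3 (fractured sandstone): t_3 = 7.14 × 0.17 / 0.1564 = 7.759 d
  layer 4 (coarse sand): t_4 = 2.41 × 0.30 / 0.1564 = 4.621 d
Total t = Σ t_i = 28.38 days.

28.4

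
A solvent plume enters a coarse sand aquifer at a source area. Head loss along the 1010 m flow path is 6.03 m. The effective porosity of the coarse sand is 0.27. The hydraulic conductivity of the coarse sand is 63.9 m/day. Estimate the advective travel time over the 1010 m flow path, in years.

1.96

Hydraulic gradient i = Δh / L = 6.03 / 1010 = 0.005970.
Darcy flux q = K · i = 63.90 × 0.005970 = 0.3815 m/day.
Seepage velocity v = q / n_e = 0.3815 / 0.27 = 1.413 m/day.
Travel time t = L / v = 1010 / 1.413 = 714.8 days = 1.957 years.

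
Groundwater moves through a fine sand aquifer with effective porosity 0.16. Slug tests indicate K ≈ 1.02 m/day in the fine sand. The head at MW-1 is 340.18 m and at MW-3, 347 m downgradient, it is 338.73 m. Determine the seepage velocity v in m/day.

Hydraulic gradient i = (340.18 − 338.73) / 347 = 1.45 / 347 = 0.004179.
Darcy flux q = K · i = 1.020 × 0.004179 = 0.004262 m/day.
Seepage velocity v = q / n_e = 0.004262 / 0.16 = 0.02664 m/day.

0.0266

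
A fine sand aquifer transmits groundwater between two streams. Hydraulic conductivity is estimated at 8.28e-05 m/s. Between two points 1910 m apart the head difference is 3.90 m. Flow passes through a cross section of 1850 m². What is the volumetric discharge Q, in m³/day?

27.0

Convert K: 8.28e-05 m/s × 86400 = 7.154 m/day.
Hydraulic gradient i = Δh / L = 3.90 / 1910 = 0.002042.
Darcy's law: Q = K · A · i = 7.154 × 1850 × 0.002042 = 27.02 m³/day.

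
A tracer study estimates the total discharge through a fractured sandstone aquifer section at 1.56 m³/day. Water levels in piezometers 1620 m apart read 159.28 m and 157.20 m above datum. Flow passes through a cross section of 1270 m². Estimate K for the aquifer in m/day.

0.957

Hydraulic gradient i = (159.28 − 157.20) / 1620 = 2.08 / 1620 = 0.001284.
From Q = K·A·i, K = Q / (A·i) = 1.56 / (1270 × 0.001284) = 0.9567 m/day.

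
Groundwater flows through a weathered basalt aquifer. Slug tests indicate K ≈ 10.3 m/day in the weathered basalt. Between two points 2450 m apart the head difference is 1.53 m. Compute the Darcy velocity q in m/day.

0.00643

Hydraulic gradient i = Δh / L = 1.53 / 2450 = 0.0006245.
Specific discharge q = K · i = 10.30 × 0.0006245 = 0.006432 m/day.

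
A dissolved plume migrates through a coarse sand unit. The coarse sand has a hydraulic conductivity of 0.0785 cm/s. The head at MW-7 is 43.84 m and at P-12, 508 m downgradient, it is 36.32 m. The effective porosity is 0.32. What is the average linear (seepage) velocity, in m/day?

3.14

Convert K: 0.0785 cm/s × 864 = 67.82 m/day.
Hydraulic gradient i = (43.84 − 36.32) / 508 = 7.52 / 508 = 0.01480.
Darcy flux q = K · i = 67.82 × 0.01480 = 1.004 m/day.
Seepage velocity v = q / n_e = 1.004 / 0.32 = 3.138 m/day.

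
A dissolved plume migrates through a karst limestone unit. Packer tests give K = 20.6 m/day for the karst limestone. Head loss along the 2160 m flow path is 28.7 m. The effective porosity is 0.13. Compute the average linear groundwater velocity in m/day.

2.11

Hydraulic gradient i = Δh / L = 28.7 / 2160 = 0.01329.
Darcy flux q = K · i = 20.60 × 0.01329 = 0.2737 m/day.
Seepage velocity v = q / n_e = 0.2737 / 0.13 = 2.105 m/day.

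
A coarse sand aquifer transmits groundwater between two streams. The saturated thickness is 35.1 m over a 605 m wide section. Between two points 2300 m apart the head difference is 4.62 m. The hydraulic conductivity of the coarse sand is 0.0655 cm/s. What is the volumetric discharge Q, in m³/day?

Convert K: 0.0655 cm/s × 864 = 56.59 m/day.
Cross-sectional area A = 605 × 35.1 = 21236 m².
Hydraulic gradient i = Δh / L = 4.62 / 2300 = 0.002009.
Darcy's law: Q = K · A · i = 56.59 × 21236 × 0.002009 = 2414 m³/day.

2410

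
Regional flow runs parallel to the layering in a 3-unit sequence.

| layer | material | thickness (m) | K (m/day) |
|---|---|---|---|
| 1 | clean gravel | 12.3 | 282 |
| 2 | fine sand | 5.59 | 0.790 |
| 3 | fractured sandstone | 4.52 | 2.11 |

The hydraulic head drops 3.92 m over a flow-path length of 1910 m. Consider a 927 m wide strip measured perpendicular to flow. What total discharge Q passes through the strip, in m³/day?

Flow is parallel to layering, so each bed carries its own Darcy discharge and the transmissivities add.
Σ(K_i·b_i) = 282×12.3 + 0.790×5.59 + 2.11×4.52 = 3483 m²/day.
Hydraulic gradient i = Δh / L = 3.92 / 1910 = 0.002052.
Q = Σ(K_i·b_i) · W · i = 3483 × 927 × 0.002052 = 6626 m³/day.

6630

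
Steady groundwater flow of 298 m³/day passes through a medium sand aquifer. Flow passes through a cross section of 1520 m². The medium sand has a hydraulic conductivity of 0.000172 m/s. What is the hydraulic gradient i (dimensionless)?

Convert K: 0.000172 m/s × 86400 = 14.86 m/day.
From Q = K·A·i, i = Q / (K·A) = 298 / (14.86 × 1520) = 0.01319.

0.0132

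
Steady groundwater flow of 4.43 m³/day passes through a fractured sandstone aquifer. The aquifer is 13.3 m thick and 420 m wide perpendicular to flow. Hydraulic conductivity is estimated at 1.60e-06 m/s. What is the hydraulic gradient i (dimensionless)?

0.00574

Convert K: 1.60e-06 m/s × 86400 = 0.1382 m/day.
Cross-sectional area A = 420 × 13.3 = 5586 m².
From Q = K·A·i, i = Q / (K·A) = 4.43 / (0.1382 × 5586) = 0.005737.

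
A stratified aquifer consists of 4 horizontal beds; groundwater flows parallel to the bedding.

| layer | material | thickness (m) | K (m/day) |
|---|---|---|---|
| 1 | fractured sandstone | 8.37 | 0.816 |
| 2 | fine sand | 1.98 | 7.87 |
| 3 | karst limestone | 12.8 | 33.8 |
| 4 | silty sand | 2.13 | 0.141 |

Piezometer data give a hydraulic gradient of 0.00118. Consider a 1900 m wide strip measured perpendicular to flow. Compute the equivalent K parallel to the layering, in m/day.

Flow is parallel to layering, so each bed carries its own Darcy discharge and the transmissivities add.
Σ(K_i·b_i) = 0.816×8.37 + 7.87×1.98 + 33.8×12.8 + 0.141×2.13 = 455.4 m²/day.
Total thickness b = 25.28 m, so K_eq = Σ(K_i·b_i)/b = 18.01 m/day.

18.0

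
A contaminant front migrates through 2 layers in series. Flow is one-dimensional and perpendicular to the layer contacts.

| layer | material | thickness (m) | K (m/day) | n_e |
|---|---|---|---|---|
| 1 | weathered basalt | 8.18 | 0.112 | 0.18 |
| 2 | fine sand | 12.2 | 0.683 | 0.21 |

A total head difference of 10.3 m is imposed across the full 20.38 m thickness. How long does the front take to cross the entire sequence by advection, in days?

With flow normal to the layers, continuity requires the same specific discharge q through every layer.
Σ(b_i/K_i) = 8.18/0.112 + 12.2/0.683 = 90.90 d.
q = Δh / Σ(b_i/K_i) = 10.3 / 90.90 = 0.1133 m/day.
In each layer the seepage velocity is v_i = q/n_i, so the layer transit time is t_i = b_i·n_i / q:
  layer 1 (weathered basalt): t_1 = 8.18 × 0.18 / 0.1133 = 12.99 d
  layer 2 (fine sand): t_2 = 12.2 × 0.21 / 0.1133 = 22.61 d
Total t = Σ t_i = 35.60 days.

35.6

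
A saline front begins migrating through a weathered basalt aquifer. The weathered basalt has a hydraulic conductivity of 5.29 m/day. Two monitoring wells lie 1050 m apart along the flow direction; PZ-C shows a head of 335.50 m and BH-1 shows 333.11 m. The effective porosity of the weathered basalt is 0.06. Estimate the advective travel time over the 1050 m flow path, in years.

14.3

Hydraulic gradient i = (335.50 − 333.11) / 1050 = 2.39 / 1050 = 0.002276.
Darcy flux q = K · i = 5.290 × 0.002276 = 0.01204 m/day.
Seepage velocity v = q / n_e = 0.01204 / 0.06 = 0.2007 m/day.
Travel time t = L / v = 1050 / 0.2007 = 5232 days = 14.32 years.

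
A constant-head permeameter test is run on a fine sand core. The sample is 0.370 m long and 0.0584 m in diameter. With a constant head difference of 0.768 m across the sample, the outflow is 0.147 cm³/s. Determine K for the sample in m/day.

Cross-sectional area A = π·(d/2)² = π × (0.0584/2)² = 0.002679 m².
Convert discharge: 0.147 cm³/s = 1.470e-07 m³/s.
Darcy's law rearranged: K = Q·L / (A·Δh) = 1.470e-07 × 0.370 / (0.002679 × 0.768) = 2.644e-05 m/s = 2.284 m/day.

2.28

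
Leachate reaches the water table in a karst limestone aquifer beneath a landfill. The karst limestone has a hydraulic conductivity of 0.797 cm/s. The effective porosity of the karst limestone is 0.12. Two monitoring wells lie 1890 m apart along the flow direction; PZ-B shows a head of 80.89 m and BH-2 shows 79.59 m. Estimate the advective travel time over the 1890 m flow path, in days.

479

Convert K: 0.797 cm/s × 864 = 688.6 m/day.
Hydraulic gradient i = (80.89 − 79.59) / 1890 = 1.3 / 1890 = 0.0006878.
Darcy flux q = K · i = 688.6 × 0.0006878 = 0.4736 m/day.
Seepage velocity v = q / n_e = 0.4736 / 0.12 = 3.947 m/day.
Travel time t = L / v = 1890 / 3.947 = 478.8 days.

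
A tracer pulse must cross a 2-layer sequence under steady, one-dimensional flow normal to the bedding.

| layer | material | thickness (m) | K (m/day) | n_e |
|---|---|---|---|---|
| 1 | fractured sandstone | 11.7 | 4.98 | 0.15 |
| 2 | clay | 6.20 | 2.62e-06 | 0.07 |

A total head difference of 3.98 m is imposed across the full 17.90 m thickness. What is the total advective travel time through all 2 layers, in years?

3560

With flow normal to the layers, continuity requires the same specific discharge q through every layer.
Σ(b_i/K_i) = 11.7/4.98 + 6.20/2.62e-06 = 2.366e+06 d.
q = Δh / Σ(b_i/K_i) = 3.98 / 2.366e+06 = 1.682e-06 m/day.
In each layer the seepage velocity is v_i = q/n_i, so the layer transit time is t_i = b_i·n_i / q:
  layer 1 (fractured sandstone): t_1 = 11.7 × 0.15 / 1.682e-06 = 1.043e+06 d
  layer 2 (clay): t_2 = 6.20 × 0.07 / 1.682e-06 = 2.580e+05 d
Total t = Σ t_i = 1.302e+06 days = 3563 years.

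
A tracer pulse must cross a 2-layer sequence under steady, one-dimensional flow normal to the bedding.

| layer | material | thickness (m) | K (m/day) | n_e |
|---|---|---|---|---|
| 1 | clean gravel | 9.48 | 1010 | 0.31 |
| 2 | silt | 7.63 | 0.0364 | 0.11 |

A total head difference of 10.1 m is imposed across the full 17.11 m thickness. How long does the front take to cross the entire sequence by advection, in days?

With flow normal to the layers, continuity requires the same specific discharge q through every layer.
Σ(b_i/K_i) = 9.48/1010 + 7.63/0.0364 = 209.6 d.
q = Δh / Σ(b_i/K_i) = 10.1 / 209.6 = 0.04818 m/day.
In each layer the seepage velocity is v_i = q/n_i, so the layer transit time is t_i = b_i·n_i / q:
  layer 1 (clean gravel): t_1 = 9.48 × 0.31 / 0.04818 = 60.99 d
  layer 2 (silt): t_2 = 7.63 × 0.11 / 0.04818 = 17.42 d
Total t = Σ t_i = 78.41 days.

78.4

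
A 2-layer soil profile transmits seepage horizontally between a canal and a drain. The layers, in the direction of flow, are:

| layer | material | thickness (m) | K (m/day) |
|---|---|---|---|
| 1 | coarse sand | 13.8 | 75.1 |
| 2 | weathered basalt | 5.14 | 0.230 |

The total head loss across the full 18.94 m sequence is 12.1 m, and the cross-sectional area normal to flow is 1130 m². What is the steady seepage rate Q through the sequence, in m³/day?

607

Flow is perpendicular to layering, so the layers act in series and the equivalent K is the thickness-weighted harmonic mean.
Total thickness L = 13.8 + 5.14 = 18.94 m.
Σ(b_i/K_i) = 13.8/75.1 + 5.14/0.230 = 22.53 d.
K_eq = L / Σ(b_i/K_i) = 18.94 / 22.53 = 0.8406 m/day.
Q = K_eq · A · (Δh/L) = 0.8406 × 1130 × (12.1/18.94) = 606.8 m³/day.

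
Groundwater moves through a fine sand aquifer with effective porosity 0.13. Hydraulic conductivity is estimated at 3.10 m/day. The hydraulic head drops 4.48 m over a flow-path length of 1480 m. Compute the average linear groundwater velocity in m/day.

0.0722

Hydraulic gradient i = Δh / L = 4.48 / 1480 = 0.003027.
Darcy flux q = K · i = 3.100 × 0.003027 = 0.009384 m/day.
Seepage velocity v = q / n_e = 0.009384 / 0.13 = 0.07218 m/day.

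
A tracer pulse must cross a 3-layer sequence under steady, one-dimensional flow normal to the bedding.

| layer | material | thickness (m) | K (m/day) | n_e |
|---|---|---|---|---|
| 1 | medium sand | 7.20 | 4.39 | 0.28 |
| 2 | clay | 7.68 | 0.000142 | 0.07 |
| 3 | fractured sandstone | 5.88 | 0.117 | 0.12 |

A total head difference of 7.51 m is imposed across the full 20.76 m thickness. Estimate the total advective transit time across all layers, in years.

With flow normal to the layers, continuity requires the same specific discharge q through every layer.
Σ(b_i/K_i) = 7.20/4.39 + 7.68/0.000142 + 5.88/0.117 = 54136 d.
q = Δh / Σ(b_i/K_i) = 7.51 / 54136 = 0.0001387 m/day.
In each layer the seepage velocity is v_i = q/n_i, so the layer transit time is t_i = b_i·n_i / q:
  layer 1 (medium sand): t_1 = 7.20 × 0.28 / 0.0001387 = 14532 d
  layer 2 (clay): t_2 = 7.68 × 0.07 / 0.0001387 = 3875 d
  layer 3 (fractured sandstone): t_3 = 5.88 × 0.12 / 0.0001387 = 5086 d
Total t = Σ t_i = 23494 days = 64.32 years.

64.3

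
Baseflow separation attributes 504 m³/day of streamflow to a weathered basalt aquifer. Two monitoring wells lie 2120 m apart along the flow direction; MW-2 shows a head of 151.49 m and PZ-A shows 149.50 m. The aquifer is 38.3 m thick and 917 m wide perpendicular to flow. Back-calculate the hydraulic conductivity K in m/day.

15.3

Cross-sectional area A = 917 × 38.3 = 35121 m².
Hydraulic gradient i = (151.49 − 149.50) / 2120 = 1.99 / 2120 = 0.0009387.
From Q = K·A·i, K = Q / (A·i) = 504 / (35121 × 0.0009387) = 15.29 m/day.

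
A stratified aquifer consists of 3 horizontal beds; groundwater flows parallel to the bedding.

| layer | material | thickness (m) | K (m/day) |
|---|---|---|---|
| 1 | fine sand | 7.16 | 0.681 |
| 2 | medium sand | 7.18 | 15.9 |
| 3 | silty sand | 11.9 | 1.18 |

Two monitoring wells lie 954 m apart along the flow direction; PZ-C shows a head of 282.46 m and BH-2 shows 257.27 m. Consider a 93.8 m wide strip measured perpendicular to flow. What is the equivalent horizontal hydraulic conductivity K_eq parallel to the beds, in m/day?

5.07

Flow is parallel to layering, so each bed carries its own Darcy discharge and the transmissivities add.
Σ(K_i·b_i) = 0.681×7.16 + 15.9×7.18 + 1.18×11.9 = 133.1 m²/day.
Total thickness b = 26.24 m, so K_eq = Σ(K_i·b_i)/b = 5.072 m/day.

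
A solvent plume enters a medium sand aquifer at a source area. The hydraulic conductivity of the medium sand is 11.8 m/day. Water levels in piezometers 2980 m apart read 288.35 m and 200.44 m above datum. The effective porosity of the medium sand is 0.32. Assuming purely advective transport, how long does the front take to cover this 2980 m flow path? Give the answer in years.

Hydraulic gradient i = (288.35 − 200.44) / 2980 = 87.91 / 2980 = 0.02950.
Darcy flux q = K · i = 11.80 × 0.02950 = 0.3481 m/day.
Seepage velocity v = q / n_e = 0.3481 / 0.32 = 1.088 m/day.
Travel time t = L / v = 2980 / 1.088 = 2739 days = 7.500 years.

7.50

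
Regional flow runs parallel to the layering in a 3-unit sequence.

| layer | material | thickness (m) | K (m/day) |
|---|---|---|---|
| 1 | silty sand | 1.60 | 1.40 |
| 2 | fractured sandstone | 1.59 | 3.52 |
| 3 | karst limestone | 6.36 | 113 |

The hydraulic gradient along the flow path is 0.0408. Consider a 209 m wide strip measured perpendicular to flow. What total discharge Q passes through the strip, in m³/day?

6200

Flow is parallel to layering, so each bed carries its own Darcy discharge and the transmissivities add.
Σ(K_i·b_i) = 1.40×1.60 + 3.52×1.59 + 113×6.36 = 726.5 m²/day.
Hydraulic gradient i = 0.0408.
Q = Σ(K_i·b_i) · W · i = 726.5 × 209 × 0.04080 = 6195 m³/day.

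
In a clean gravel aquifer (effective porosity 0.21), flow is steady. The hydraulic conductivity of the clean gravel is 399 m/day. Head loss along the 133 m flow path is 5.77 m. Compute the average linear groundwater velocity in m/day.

Hydraulic gradient i = Δh / L = 5.77 / 133 = 0.04338.
Darcy flux q = K · i = 399.0 × 0.04338 = 17.31 m/day.
Seepage velocity v = q / n_e = 17.31 / 0.21 = 82.43 m/day.

82.4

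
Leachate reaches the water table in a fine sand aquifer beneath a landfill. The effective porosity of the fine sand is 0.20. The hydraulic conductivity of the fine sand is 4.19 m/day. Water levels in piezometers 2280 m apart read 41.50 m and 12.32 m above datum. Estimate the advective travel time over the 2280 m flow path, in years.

23.3

Hydraulic gradient i = (41.50 − 12.32) / 2280 = 29.18 / 2280 = 0.01280.
Darcy flux q = K · i = 4.190 × 0.01280 = 0.05362 m/day.
Seepage velocity v = q / n_e = 0.05362 / 0.20 = 0.2681 m/day.
Travel time t = L / v = 2280 / 0.2681 = 8504 days = 23.28 years.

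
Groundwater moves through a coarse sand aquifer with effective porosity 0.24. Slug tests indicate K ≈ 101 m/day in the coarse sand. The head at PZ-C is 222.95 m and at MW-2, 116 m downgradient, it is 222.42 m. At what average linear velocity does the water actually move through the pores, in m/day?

1.92

Hydraulic gradient i = (222.95 − 222.42) / 116 = 0.53 / 116 = 0.004569.
Darcy flux q = K · i = 101.0 × 0.004569 = 0.4615 m/day.
Seepage velocity v = q / n_e = 0.4615 / 0.24 = 1.923 m/day.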